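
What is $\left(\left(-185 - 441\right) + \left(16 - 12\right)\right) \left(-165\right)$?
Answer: $102630$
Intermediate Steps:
$\left(\left(-185 - 441\right) + \left(16 - 12\right)\right) \left(-165\right) = \left(-626 + \left(16 - 12\right)\right) \left(-165\right) = \left(-626 + 4\right) \left(-165\right) = \left(-622\right) \left(-165\right) = 102630$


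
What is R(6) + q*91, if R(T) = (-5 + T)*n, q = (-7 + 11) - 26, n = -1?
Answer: -2003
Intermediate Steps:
q = -22 (q = 4 - 26 = -22)
R(T) = 5 - T (R(T) = (-5 + T)*(-1) = 5 - T)
R(6) + q*91 = (5 - 1*6) - 22*91 = (5 - 6) - 2002 = -1 - 2002 = -2003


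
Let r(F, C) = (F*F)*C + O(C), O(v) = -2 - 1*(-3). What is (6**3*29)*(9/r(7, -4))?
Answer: -18792/65 ≈ -289.11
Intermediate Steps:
O(v) = 1 (O(v) = -2 + 3 = 1)
r(F, C) = 1 + C*F**2 (r(F, C) = (F*F)*C + 1 = F**2*C + 1 = C*F**2 + 1 = 1 + C*F**2)
(6**3*29)*(9/r(7, -4)) = (6**3*29)*(9/(1 - 4*7**2)) = (216*29)*(9/(1 - 4*49)) = 6264*(9/(1 - 196)) = 6264*(9/(-195)) = 6264*(9*(-1/195)) = 6264*(-3/65) = -18792/65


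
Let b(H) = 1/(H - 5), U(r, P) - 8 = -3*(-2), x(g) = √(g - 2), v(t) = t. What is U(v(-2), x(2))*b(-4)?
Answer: -14/9 ≈ -1.5556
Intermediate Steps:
x(g) = √(-2 + g)
U(r, P) = 14 (U(r, P) = 8 - 3*(-2) = 8 + 6 = 14)
b(H) = 1/(-5 + H)
U(v(-2), x(2))*b(-4) = 14/(-5 - 4) = 14/(-9) = 14*(-⅑) = -14/9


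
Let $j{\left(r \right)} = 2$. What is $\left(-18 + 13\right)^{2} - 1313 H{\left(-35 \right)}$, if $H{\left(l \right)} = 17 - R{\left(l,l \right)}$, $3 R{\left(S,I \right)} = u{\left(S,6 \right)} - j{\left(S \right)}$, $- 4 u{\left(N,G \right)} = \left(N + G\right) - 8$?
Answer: $- \frac{229475}{12} \approx -19123.0$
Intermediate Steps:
$u{\left(N,G \right)} = 2 - \frac{G}{4} - \frac{N}{4}$ ($u{\left(N,G \right)} = - \frac{\left(N + G\right) - 8}{4} = - \frac{\left(G + N\right) - 8}{4} = - \frac{-8 + G + N}{4} = 2 - \frac{G}{4} - \frac{N}{4}$)
$R{\left(S,I \right)} = - \frac{1}{2} - \frac{S}{12}$ ($R{\left(S,I \right)} = \frac{\left(2 - \frac{3}{2} - \frac{S}{4}\right) - 2}{3} = \frac{\left(\frac{1}{2} - \frac{S}{4}\right) - 2}{3} = \frac{- \frac{3}{2} - \frac{S}{4}}{3} = - \frac{1}{2} - \frac{S}{12}$)
$H{\left(l \right)} = \frac{35}{2} + \frac{l}{12}$ ($H{\left(l \right)} = 17 - \left(- \frac{1}{2} - \frac{l}{12}\right) = 17 + \left(\frac{1}{2} + \frac{l}{12}\right) = \frac{35}{2} + \frac{l}{12}$)
$\left(-18 + 13\right)^{2} - 1313 H{\left(-35 \right)} = \left(-18 + 13\right)^{2} - 1313 \left(\frac{35}{2} + \frac{1}{12} \left(-35\right)\right) = \left(-5\right)^{2} - 1313 \left(\frac{35}{2} - \frac{35}{12}\right) = 25 - \frac{229775}{12} = - \frac{229475}{12}$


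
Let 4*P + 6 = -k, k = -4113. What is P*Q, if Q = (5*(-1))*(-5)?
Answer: 102675/4 ≈ 25669.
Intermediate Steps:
P = 4107/4 (P = -3/2 + (-1*(-4113))/4 = -3/2 + (¼)*4113 = -3/2 + 4113/4 = 4107/4 ≈ 1026.8)
Q = 25 (Q = -5*(-5) = 25)
P*Q = (4107/4)*25 = 102675/4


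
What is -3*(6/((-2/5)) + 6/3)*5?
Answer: 195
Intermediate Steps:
-3*(6/((-2/5)) + 6/3)*5 = -3*(6/((-2*⅕)) + 6*(⅓))*5 = -3*(6/(-⅖) + 2)*5 = -3*(6*(-5/2) + 2)*5 = -3*(-15 + 2)*5 = -3*(-13)*5 = 39*5 = 195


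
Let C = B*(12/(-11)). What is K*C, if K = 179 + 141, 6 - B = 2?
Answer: -15360/11 ≈ -1396.4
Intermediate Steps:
B = 4 (B = 6 - 1*2 = 6 - 2 = 4)
K = 320
C = -48/11 (C = 4*(12/(-11)) = 4*(12*(-1/11)) = 4*(-12/11) = -48/11 ≈ -4.3636)
K*C = 320*(-48/11) = -15360/11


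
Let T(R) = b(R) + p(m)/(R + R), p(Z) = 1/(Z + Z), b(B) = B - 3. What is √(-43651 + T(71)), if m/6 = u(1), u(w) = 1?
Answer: I*√31637073606/852 ≈ 208.77*I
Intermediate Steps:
m = 6 (m = 6*1 = 6)
b(B) = -3 + B
p(Z) = 1/(2*Z)
T(R) = -3 + R + 1/(24*R) (T(R) = (-3 + R) + ((½)/6)/(R + R) = (-3 + R) + ((½)*(⅙))/((2*R)) = (-3 + R) + (1/(2*R))*(1/12) = (-3 + R) + 1/(24*R) = -3 + R + 1/(24*R))
√(-43651 + T(71)) = √(-43651 + (-3 + 71 + (1/24)/71)) = √(-43651 + (-3 + 71 + (1/24)*(1/71))) = √(-43651 + (-3 + 71 + 1/1704)) = √(-43651 + 115873/1704) = √(-74265431/1704) = I*√31637073606/852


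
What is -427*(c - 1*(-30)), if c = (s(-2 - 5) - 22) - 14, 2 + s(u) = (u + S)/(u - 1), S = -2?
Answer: 23485/8 ≈ 2935.6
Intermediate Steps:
s(u) = -2 + (-2 + u)/(-1 + u) (s(u) = -2 + (u - 2)/(u - 1) = -2 + (-2 + u)/(-1 + u))
c = -295/8 (c = (-(-2 - 5)/(-1 + (-2 - 5)) - 22) - 14 = (-1*(-7)/(-1 - 7) - 22) - 14 = (-1*(-7)/(-8) - 22) - 14 = (-1*(-7)*(-⅛) - 22) - 14 = (-7/8 - 22) - 14 = -183/8 - 14 = -295/8 ≈ -36.875)
-427*(c - 1*(-30)) = -427*(-295/8 - 1*(-30)) = -427*(-295/8 + 30) = -427*(-55/8) = 23485/8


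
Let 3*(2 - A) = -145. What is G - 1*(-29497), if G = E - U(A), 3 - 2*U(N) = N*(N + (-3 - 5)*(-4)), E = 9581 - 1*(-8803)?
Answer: 449564/9 ≈ 49952.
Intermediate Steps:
A = 151/3 (A = 2 - ⅓*(-145) = 2 + 145/3 = 151/3 ≈ 50.333)
E = 18384 (E = 9581 + 8803 = 18384)
U(N) = 3/2 - N*(32 + N)/2 (U(N) = 3/2 - N*(N + (-3 - 5)*(-4))/2 = 3/2 - N*(N - 8*(-4))/2 = 3/2 - N*(N + 32)/2 = 3/2 - N*(32 + N)/2)
G = 184091/9 (G = 18384 - (3/2 - 16*151/3 - (151/3)²/2) = 18384 - (3/2 - 2416/3 - ½*22801/9) = 18384 - (3/2 - 2416/3 - 22801/18) = 18384 - 1*(-18635/9) = 18384 + 18635/9 = 184091/9 ≈ 20455.)
G - 1*(-29497) = 184091/9 - 1*(-29497) = 184091/9 + 29497 = 449564/9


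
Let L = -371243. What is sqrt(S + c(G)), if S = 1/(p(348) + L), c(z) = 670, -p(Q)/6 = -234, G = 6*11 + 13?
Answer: sqrt(91643193197231)/369839 ≈ 25.884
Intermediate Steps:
G = 79 (G = 66 + 13 = 79)
p(Q) = 1404 (p(Q) = -6*(-234) = 1404)
S = -1/369839 (S = 1/(1404 - 371243) = 1/(-369839) = -1/369839 ≈ -2.7039e-6)
sqrt(S + c(G)) = sqrt(-1/369839 + 670) = sqrt(247792129/369839) = sqrt(91643193197231)/369839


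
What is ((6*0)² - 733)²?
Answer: 537289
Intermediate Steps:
((6*0)² - 733)² = (0² - 733)² = (0 - 733)² = (-733)² = 537289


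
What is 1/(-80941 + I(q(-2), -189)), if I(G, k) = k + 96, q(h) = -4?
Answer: -1/81034 ≈ -1.2341e-5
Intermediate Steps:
I(G, k) = 96 + k
1/(-80941 + I(q(-2), -189)) = 1/(-80941 + (96 - 189)) = 1/(-80941 - 93) = 1/(-81034) = -1/81034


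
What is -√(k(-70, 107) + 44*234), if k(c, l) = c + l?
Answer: -√10333 ≈ -101.65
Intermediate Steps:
-√(k(-70, 107) + 44*234) = -√((-70 + 107) + 44*234) = -√(37 + 10296) = -√10333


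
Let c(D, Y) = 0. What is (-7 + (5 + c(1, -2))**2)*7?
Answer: 126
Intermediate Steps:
(-7 + (5 + c(1, -2))**2)*7 = (-7 + (5 + 0)**2)*7 = (-7 + 5**2)*7 = (-7 + 25)*7 = 18*7 = 126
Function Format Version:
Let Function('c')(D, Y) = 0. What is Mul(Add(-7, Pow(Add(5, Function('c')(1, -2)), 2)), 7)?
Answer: 126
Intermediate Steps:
Mul(Add(-7, Pow(Add(5, Function('c')(1, -2)), 2)), 7) = Mul(Add(-7, Pow(Add(5, 0), 2)), 7) = Mul(Add(-7, Pow(5, 2)), 7) = Mul(Add(-7, 25), 7) = Mul(18, 7) = 126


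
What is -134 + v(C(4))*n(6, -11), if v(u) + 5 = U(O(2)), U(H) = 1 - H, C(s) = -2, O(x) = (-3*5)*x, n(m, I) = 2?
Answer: -82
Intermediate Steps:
O(x) = -15*x
v(u) = 26 (v(u) = -5 + (1 - (-15)*2) = -5 + (1 - 1*(-30)) = -5 + (1 + 30) = -5 + 31 = 26)
-134 + v(C(4))*n(6, -11) = -134 + 26*2 = -134 + 52 = -82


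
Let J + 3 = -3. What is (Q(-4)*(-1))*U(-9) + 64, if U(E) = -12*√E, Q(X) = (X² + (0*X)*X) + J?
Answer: 64 + 360*I ≈ 64.0 + 360.0*I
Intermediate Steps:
J = -6 (J = -3 - 3 = -6)
Q(X) = -6 + X² (Q(X) = (X² + (0*X)*X) - 6 = (X² + 0*X) - 6 = (X² + 0) - 6 = X² - 6 = -6 + X²)
(Q(-4)*(-1))*U(-9) + 64 = ((-6 + (-4)²)*(-1))*(-36*I) + 64 = ((-6 + 16)*(-1))*(-36*I) + 64 = (10*(-1))*(-36*I) + 64 = -(-360)*I + 64 = 360*I + 64 = 64 + 360*I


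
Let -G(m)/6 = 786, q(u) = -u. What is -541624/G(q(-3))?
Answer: 135406/1179 ≈ 114.85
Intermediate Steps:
G(m) = -4716 (G(m) = -6*786 = -4716)
-541624/G(q(-3)) = -541624/(-4716) = -541624*(-1/4716) = 135406/1179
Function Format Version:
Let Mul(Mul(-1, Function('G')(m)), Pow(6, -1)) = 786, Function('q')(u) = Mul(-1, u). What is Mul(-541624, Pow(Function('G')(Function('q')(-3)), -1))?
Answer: Rational(135406, 1179) ≈ 114.85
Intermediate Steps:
Function('G')(m) = -4716 (Function('G')(m) = Mul(-6, 786) = -4716)
Mul(-541624, Pow(Function('G')(Function('q')(-3)), -1)) = Mul(-541624, Pow(-4716, -1)) = Mul(-541624, Rational(-1, 4716)) = Rational(135406, 1179)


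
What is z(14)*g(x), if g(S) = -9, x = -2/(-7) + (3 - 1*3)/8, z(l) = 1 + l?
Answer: -135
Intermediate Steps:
x = 2/7 (x = -2*(-⅐) + (3 - 3)*(⅛) = 2/7 + 0*(⅛) = 2/7 + 0 = 2/7 ≈ 0.28571)
z(14)*g(x) = (1 + 14)*(-9) = 15*(-9) = -135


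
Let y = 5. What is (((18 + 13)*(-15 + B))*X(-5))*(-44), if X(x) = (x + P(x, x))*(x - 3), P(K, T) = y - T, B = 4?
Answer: -600160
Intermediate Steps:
P(K, T) = 5 - T
X(x) = -15 + 5*x (X(x) = (x + (5 - x))*(x - 3) = 5*(-3 + x) = -15 + 5*x)
(((18 + 13)*(-15 + B))*X(-5))*(-44) = (((18 + 13)*(-15 + 4))*(-15 + 5*(-5)))*(-44) = ((31*(-11))*(-15 - 25))*(-44) = -341*(-40)*(-44) = 13640*(-44) = -600160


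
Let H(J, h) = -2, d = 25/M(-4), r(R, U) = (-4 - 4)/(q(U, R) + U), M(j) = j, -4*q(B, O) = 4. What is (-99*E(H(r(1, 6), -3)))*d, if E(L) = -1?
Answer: -2475/4 ≈ -618.75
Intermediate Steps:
q(B, O) = -1 (q(B, O) = -¼*4 = -1)
r(R, U) = -8/(-1 + U) (r(R, U) = (-4 - 4)/(-1 + U) = -8/(-1 + U))
d = -25/4 (d = 25/(-4) = 25*(-¼) = -25/4 ≈ -6.2500)
(-99*E(H(r(1, 6), -3)))*d = -99*(-1)*(-25/4) = 99*(-25/4) = -2475/4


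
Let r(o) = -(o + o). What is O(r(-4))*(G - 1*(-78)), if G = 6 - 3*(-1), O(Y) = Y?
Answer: 696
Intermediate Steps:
r(o) = -2*o
G = 9 (G = 6 + 3 = 9)
O(r(-4))*(G - 1*(-78)) = (-2*(-4))*(9 - 1*(-78)) = 8*(9 + 78) = 8*87 = 696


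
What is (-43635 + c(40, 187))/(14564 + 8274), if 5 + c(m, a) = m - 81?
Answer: -2299/1202 ≈ -1.9126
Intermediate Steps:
c(m, a) = -86 + m (c(m, a) = -5 + (m - 81) = -5 + (-81 + m) = -86 + m)
(-43635 + c(40, 187))/(14564 + 8274) = (-43635 + (-86 + 40))/(14564 + 8274) = (-43635 - 46)/22838 = -43681*1/22838 = -2299/1202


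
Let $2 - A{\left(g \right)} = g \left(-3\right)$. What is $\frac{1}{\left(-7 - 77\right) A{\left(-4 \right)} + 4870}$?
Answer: $\frac{1}{5710} \approx 0.00017513$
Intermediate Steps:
$A{\left(g \right)} = 2 + 3 g$ ($A{\left(g \right)} = 2 - g \left(-3\right) = 2 - - 3 g = 2 + 3 g$)
$\frac{1}{\left(-7 - 77\right) A{\left(-4 \right)} + 4870} = \frac{1}{\left(-7 - 77\right) \left(2 + 3 \left(-4\right)\right) + 4870} = \frac{1}{- 84 \left(2 - 12\right) + 4870} = \frac{1}{\left(-84\right) \left(-10\right) + 4870} = \frac{1}{840 + 4870} = \frac{1}{5710}$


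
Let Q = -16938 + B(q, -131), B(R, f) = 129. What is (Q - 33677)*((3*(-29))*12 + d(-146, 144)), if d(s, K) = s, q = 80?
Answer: 60078340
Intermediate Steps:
Q = -16809 (Q = -16938 + 129 = -16809)
(Q - 33677)*((3*(-29))*12 + d(-146, 144)) = (-16809 - 33677)*((3*(-29))*12 - 146) = -50486*(-87*12 - 146) = -50486*(-1044 - 146) = -50486*(-1190) = 60078340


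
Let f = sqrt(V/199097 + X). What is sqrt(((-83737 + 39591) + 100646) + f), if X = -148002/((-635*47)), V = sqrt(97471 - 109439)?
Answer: sqrt(1994899614940442319212500 + 5942049965*sqrt(11884099930)*sqrt(14733377097 + 119380*I*sqrt(187)))/5942049965 ≈ 237.7 + 2.5951e-7*I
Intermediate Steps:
V = 8*I*sqrt(187) (V = sqrt(-11968) = 8*I*sqrt(187) ≈ 109.4*I)
X = 148002/29845 (X = -148002/(-29845) = -148002*(-1/29845) = 148002/29845 ≈ 4.9590)
f = sqrt(148002/29845 + 8*I*sqrt(187)/199097) (f = sqrt((8*I*sqrt(187))/199097 + 148002/29845) = sqrt((8*I*sqrt(187))*(1/199097) + 148002/29845) = sqrt(8*I*sqrt(187)/199097 + 148002/29845) = sqrt(148002/29845 + 8*I*sqrt(187)/199097) ≈ 2.2269 + 0.00012*I)
sqrt(((-83737 + 39591) + 100646) + f) = sqrt(((-83737 + 39591) + 100646) + sqrt(175092925727121303210 + 1418723849643400*I*sqrt(187))/5942049965) = sqrt((-44146 + 100646) + sqrt(175092925727121303210 + 1418723849643400*I*sqrt(187))/5942049965) = sqrt(56500 + sqrt(175092925727121303210 + 1418723849643400*I*sqrt(187))/5942049965)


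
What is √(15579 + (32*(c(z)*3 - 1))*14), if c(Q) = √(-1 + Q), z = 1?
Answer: √15131 ≈ 123.01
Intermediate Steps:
√(15579 + (32*(c(z)*3 - 1))*14) = √(15579 + (32*(√(-1 + 1)*3 - 1))*14) = √(15579 + (32*(√0*3 - 1))*14) = √(15579 + (32*(0*3 - 1))*14) = √(15579 + (32*(0 - 1))*14) = √(15579 + (32*(-1))*14) = √(15579 - 32*14) = √(15579 - 448) = √15131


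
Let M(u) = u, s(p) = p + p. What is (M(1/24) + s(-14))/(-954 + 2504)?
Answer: -671/37200 ≈ -0.018038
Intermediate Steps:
s(p) = 2*p
(M(1/24) + s(-14))/(-954 + 2504) = (1/24 + 2*(-14))/(-954 + 2504) = (1/24 - 28)/1550 = -671/24*1/1550 = -671/37200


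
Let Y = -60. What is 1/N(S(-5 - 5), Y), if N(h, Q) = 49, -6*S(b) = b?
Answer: 1/49 ≈ 0.020408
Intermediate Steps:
S(b) = -b/6
1/N(S(-5 - 5), Y) = 1/49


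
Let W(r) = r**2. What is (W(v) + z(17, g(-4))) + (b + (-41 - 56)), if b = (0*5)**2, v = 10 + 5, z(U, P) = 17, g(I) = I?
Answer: 145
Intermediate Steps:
v = 15
b = 0 (b = 0**2 = 0)
(W(v) + z(17, g(-4))) + (b + (-41 - 56)) = (15**2 + 17) + (0 + (-41 - 56)) = (225 + 17) + (0 - 97) = 242 - 97 = 145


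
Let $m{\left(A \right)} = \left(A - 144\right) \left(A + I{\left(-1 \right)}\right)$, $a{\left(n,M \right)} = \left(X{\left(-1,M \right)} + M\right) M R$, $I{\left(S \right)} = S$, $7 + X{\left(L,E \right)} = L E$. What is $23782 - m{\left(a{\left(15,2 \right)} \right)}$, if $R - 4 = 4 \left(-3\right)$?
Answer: $27334$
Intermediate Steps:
$X{\left(L,E \right)} = -7 + E L$ ($X{\left(L,E \right)} = -7 + L E = -7 + E L$)
$R = -8$ ($R = 4 + 4 \left(-3\right) = 4 - 12 = -8$)
$a{\left(n,M \right)} = 56 M$ ($a{\left(n,M \right)} = \left(\left(-7 + M \left(-1\right)\right) + M\right) M \left(-8\right) = \left(\left(-7 - M\right) + M\right) M \left(-8\right) = - 7 M \left(-8\right) = 56 M$)
$m{\left(A \right)} = \left(-1 + A\right) \left(-144 + A\right)$ ($m{\left(A \right)} = \left(A - 144\right) \left(A - 1\right) = \left(-144 + A\right) \left(-1 + A\right) = \left(-1 + A\right) \left(-144 + A\right)$)
$23782 - m{\left(a{\left(15,2 \right)} \right)} = 23782 - \left(144 + \left(56 \cdot 2\right)^{2} - 145 \cdot 56 \cdot 2\right) = 23782 - \left(144 + 112^{2} - 16240\right) = 23782 - \left(144 + 12544 - 16240\right) = 23782 - -3552 = 23782 + 3552 = 27334$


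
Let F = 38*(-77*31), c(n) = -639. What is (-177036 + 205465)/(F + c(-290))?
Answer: -28429/91345 ≈ -0.31123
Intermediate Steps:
F = -90706 (F = 38*(-2387) = -90706)
(-177036 + 205465)/(F + c(-290)) = (-177036 + 205465)/(-90706 - 639) = 28429/(-91345) = 28429*(-1/91345) = -28429/91345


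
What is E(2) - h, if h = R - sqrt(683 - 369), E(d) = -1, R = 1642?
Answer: -1643 + sqrt(314) ≈ -1625.3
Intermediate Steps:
h = 1642 - sqrt(314) (h = 1642 - sqrt(683 - 369) = 1642 - sqrt(314) ≈ 1624.3)
E(2) - h = -1 - (1642 - sqrt(314)) = -1 + (-1642 + sqrt(314)) = -1643 + sqrt(314)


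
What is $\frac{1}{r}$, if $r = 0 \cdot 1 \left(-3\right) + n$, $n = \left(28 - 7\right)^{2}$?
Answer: $\frac{1}{441} \approx 0.0022676$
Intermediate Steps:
$n = 441$ ($n = 21^{2} = 441$)
$r = 441$ ($r = 0 \cdot 1 \left(-3\right) + 441 = 0 \left(-3\right) + 441 = 0 + 441 = 441$)
$\frac{1}{r} = \frac{1}{441}$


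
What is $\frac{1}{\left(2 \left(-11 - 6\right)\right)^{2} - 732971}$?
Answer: $- \frac{1}{731815} \approx -1.3665 \cdot 10^{-6}$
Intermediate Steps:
$\frac{1}{\left(2 \left(-11 - 6\right)\right)^{2} - 732971} = \frac{1}{\left(2 \left(-17\right)\right)^{2} - 732971} = \frac{1}{\left(-34\right)^{2} - 732971} = \frac{1}{1156 - 732971} = \frac{1}{-731815} = - \frac{1}{731815}$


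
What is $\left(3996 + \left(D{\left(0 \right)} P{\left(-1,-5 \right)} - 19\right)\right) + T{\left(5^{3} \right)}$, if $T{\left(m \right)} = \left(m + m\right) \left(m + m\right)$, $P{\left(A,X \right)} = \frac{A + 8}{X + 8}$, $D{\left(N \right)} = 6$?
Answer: $66491$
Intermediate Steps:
$P{\left(A,X \right)} = \frac{8 + A}{8 + X}$
$T{\left(m \right)} = 4 m^{2}$ ($T{\left(m \right)} = 2 m 2 m = 4 m^{2}$)
$\left(3996 + \left(D{\left(0 \right)} P{\left(-1,-5 \right)} - 19\right)\right) + T{\left(5^{3} \right)} = \left(3996 - \left(19 - 6 \frac{8 - 1}{8 - 5}\right)\right) + 4 \left(5^{3}\right)^{2} = \left(3996 - \left(19 - 6 \cdot \frac{1}{3} \cdot 7\right)\right) + 4 \cdot 125^{2} = \left(3996 - \left(19 - 6 \cdot \frac{1}{3} \cdot 7\right)\right) + 4 \cdot 15625 = \left(3996 + \left(6 \cdot \frac{7}{3} - 19\right)\right) + 62500 = \left(3996 + \left(14 - 19\right)\right) + 62500 = \left(3996 - 5\right) + 62500 = 3991 + 62500 = 66491$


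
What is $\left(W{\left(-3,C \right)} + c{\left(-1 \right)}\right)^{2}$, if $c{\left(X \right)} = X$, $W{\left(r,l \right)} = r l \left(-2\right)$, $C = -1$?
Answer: $49$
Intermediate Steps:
$W{\left(r,l \right)} = - 2 l r$ ($W{\left(r,l \right)} = l r \left(-2\right) = - 2 l r$)
$\left(W{\left(-3,C \right)} + c{\left(-1 \right)}\right)^{2} = \left(\left(-2\right) \left(-1\right) \left(-3\right) - 1\right)^{2} = \left(-6 - 1\right)^{2} = \left(-7\right)^{2} = 49$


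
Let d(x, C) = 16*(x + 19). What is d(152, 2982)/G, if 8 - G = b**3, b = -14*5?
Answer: 19/2382 ≈ 0.0079765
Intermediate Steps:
d(x, C) = 304 + 16*x (d(x, C) = 16*(19 + x) = 304 + 16*x)
b = -70
G = 343008 (G = 8 - 1*(-70)**3 = 8 - 1*(-343000) = 8 + 343000 = 343008)
d(152, 2982)/G = (304 + 16*152)/343008 = (304 + 2432)*(1/343008) = 2736*(1/343008) = 19/2382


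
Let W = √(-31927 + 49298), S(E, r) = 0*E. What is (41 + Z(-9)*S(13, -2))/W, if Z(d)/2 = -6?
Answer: 41*√17371/17371 ≈ 0.31108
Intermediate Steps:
Z(d) = -12 (Z(d) = 2*(-6) = -12)
S(E, r) = 0
W = √17371 ≈ 131.80
(41 + Z(-9)*S(13, -2))/W = (41 - 12*0)/(√17371) = (41 + 0)*(√17371/17371) = 41*(√17371/17371) = 41*√17371/17371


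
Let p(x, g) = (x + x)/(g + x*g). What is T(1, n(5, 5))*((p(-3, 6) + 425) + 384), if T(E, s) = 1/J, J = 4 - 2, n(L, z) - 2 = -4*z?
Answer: 1619/4 ≈ 404.75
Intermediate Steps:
n(L, z) = 2 - 4*z
J = 2
p(x, g) = 2*x/(g + g*x) (p(x, g) = (2*x)/(g + g*x) = 2*x/(g + g*x))
T(E, s) = ½ (T(E, s) = 1/2 = ½)
T(1, n(5, 5))*((p(-3, 6) + 425) + 384) = ((2*(-3)/(6*(1 - 3)) + 425) + 384)/2 = ((2*(-3)*(⅙)/(-2) + 425) + 384)/2 = ((2*(-3)*(⅙)*(-½) + 425) + 384)/2 = ((½ + 425) + 384)/2 = (851/2 + 384)/2 = (½)*(1619/2) = 1619/4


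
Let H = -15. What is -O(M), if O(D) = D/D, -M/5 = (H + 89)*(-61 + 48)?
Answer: -1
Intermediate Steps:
M = 4810 (M = -5*(-15 + 89)*(-61 + 48) = -370*(-13) = -5*(-962) = 4810)
O(D) = 1
-O(M) = -1*1 = -1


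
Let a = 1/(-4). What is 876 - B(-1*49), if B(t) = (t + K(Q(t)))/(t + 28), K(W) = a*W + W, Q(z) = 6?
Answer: 36703/42 ≈ 873.88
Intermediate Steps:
a = -¼ ≈ -0.25000
K(W) = 3*W/4 (K(W) = -W/4 + W = 3*W/4)
B(t) = (9/2 + t)/(28 + t) (B(t) = (t + (¾)*6)/(t + 28) = (t + 9/2)/(28 + t) = (9/2 + t)/(28 + t))
876 - B(-1*49) = 876 - (9/2 - 1*49)/(28 - 1*49) = 876 - (9/2 - 49)/(28 - 49) = 876 - (-89)/((-21)*2) = 876 - (-1)*(-89)/(21*2) = 876 - 1*89/42 = 876 - 89/42 = 36703/42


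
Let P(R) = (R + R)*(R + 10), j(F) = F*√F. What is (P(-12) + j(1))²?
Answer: 2401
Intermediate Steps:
j(F) = F^(3/2)
P(R) = 2*R*(10 + R) (P(R) = (2*R)*(10 + R) = 2*R*(10 + R))
(P(-12) + j(1))² = (2*(-12)*(10 - 12) + 1^(3/2))² = (2*(-12)*(-2) + 1)² = (48 + 1)² = 49² = 2401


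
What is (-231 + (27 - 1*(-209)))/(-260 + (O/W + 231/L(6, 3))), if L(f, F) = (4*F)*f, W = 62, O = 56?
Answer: -3720/190381 ≈ -0.019540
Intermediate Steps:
L(f, F) = 4*F*f
(-231 + (27 - 1*(-209)))/(-260 + (O/W + 231/L(6, 3))) = (-231 + (27 - 1*(-209)))/(-260 + (56/62 + 231/((4*3*6)))) = (-231 + (27 + 209))/(-260 + (56*(1/62) + 231/72)) = (-231 + 236)/(-260 + (28/31 + 231*(1/72))) = 5/(-260 + (28/31 + 77/24)) = 5/(-260 + 3059/744) = 5/(-190381/744) = 5*(-744/190381) = -3720/190381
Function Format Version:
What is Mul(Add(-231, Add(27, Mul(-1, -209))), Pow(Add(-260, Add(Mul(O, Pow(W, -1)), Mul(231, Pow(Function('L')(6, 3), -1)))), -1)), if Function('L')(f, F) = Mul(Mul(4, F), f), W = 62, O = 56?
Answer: Rational(-3720, 190381) ≈ -0.019540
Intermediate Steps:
Function('L')(f, F) = Mul(4, F, f)
Mul(Add(-231, Add(27, Mul(-1, -209))), Pow(Add(-260, Add(Mul(O, Pow(W, -1)), Mul(231, Pow(Function('L')(6, 3), -1)))), -1)) = Mul(Add(-231, Add(27, Mul(-1, -209))), Pow(Add(-260, Add(Mul(56, Pow(62, -1)), Mul(231, Pow(Mul(4, 3, 6), -1)))), -1)) = Mul(Add(-231, Add(27, 209)), Pow(Add(-260, Add(Mul(56, Rational(1, 62)), Mul(231, Pow(72, -1)))), -1)) = Mul(Add(-231, 236), Pow(Add(-260, Add(Rational(28, 31), Mul(231, Rational(1, 72)))), -1)) = Mul(5, Pow(Add(-260, Add(Rational(28, 31), Rational(77, 24))), -1)) = Mul(5, Pow(Add(-260, Rational(3059, 744)), -1)) = Mul(5, Pow(Rational(-190381, 744), -1)) = Mul(5, Rational(-744, 190381)) = Rational(-3720, 190381)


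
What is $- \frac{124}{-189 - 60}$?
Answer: $\frac{124}{249} \approx 0.49799$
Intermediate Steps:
$- \frac{124}{-189 - 60} = - \frac{124}{-249} = \left(-124\right) \left(- \frac{1}{249}\right) = \frac{124}{249}$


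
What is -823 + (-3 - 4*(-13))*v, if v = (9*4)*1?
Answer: 941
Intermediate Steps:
v = 36 (v = 36*1 = 36)
-823 + (-3 - 4*(-13))*v = -823 + (-3 - 4*(-13))*36 = -823 + (-3 + 52)*36 = -823 + 49*36 = -823 + 1764 = 941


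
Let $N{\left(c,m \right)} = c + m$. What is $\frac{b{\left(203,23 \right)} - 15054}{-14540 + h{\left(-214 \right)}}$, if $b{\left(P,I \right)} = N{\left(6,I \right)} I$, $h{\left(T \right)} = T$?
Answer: $\frac{14387}{14754} \approx 0.97513$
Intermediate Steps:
$b{\left(P,I \right)} = I \left(6 + I\right)$ ($b{\left(P,I \right)} = \left(6 + I\right) I = I \left(6 + I\right)$)
$\frac{b{\left(203,23 \right)} - 15054}{-14540 + h{\left(-214 \right)}} = \frac{23 \left(6 + 23\right) - 15054}{-14540 - 214} = \frac{23 \cdot 29 - 15054}{-14754} = \left(667 - 15054\right) \left(- \frac{1}{14754}\right) = \left(-14387\right) \left(- \frac{1}{14754}\right) = \frac{14387}{14754}$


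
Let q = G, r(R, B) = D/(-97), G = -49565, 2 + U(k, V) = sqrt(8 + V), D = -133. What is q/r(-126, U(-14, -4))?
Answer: -4807805/133 ≈ -36149.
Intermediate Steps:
U(k, V) = -2 + sqrt(8 + V)
r(R, B) = 133/97 (r(R, B) = -133/(-97) = -133*(-1/97) = 133/97)
q = -49565
q/r(-126, U(-14, -4)) = -49565/133/97 = -49565*97/133 = -4807805/133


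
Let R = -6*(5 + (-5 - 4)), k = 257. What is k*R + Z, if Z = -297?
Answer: 5871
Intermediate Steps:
R = 24 (R = -6*(5 - 9) = -6*(-4) = 24)
k*R + Z = 257*24 - 297 = 6168 - 297 = 5871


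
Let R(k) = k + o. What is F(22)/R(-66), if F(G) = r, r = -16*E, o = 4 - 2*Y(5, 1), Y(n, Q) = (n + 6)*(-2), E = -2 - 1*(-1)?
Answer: -8/9 ≈ -0.88889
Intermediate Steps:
E = -1 (E = -2 + 1 = -1)
Y(n, Q) = -12 - 2*n (Y(n, Q) = (6 + n)*(-2) = -12 - 2*n)
o = 48 (o = 4 - 2*(-12 - 2*5) = 4 - 2*(-12 - 10) = 4 - 2*(-22) = 4 + 44 = 48)
r = 16 (r = -16*(-1) = 16)
F(G) = 16
R(k) = 48 + k (R(k) = k + 48 = 48 + k)
F(22)/R(-66) = 16/(48 - 66) = 16/(-18) = 16*(-1/18) = -8/9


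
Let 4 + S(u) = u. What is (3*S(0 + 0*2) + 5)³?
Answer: -343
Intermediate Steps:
S(u) = -4 + u
(3*S(0 + 0*2) + 5)³ = (3*(-4 + (0 + 0*2)) + 5)³ = (3*(-4 + (0 + 0)) + 5)³ = (3*(-4 + 0) + 5)³ = (3*(-4) + 5)³ = (-12 + 5)³ = (-7)³ = -343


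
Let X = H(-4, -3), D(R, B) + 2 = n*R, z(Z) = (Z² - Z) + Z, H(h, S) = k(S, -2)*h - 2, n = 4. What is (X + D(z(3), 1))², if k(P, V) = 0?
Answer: 1024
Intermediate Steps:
H(h, S) = -2 (H(h, S) = 0*h - 2 = 0 - 2 = -2)
z(Z) = Z²
D(R, B) = -2 + 4*R
X = -2
(X + D(z(3), 1))² = (-2 + (-2 + 4*3²))² = (-2 + (-2 + 4*9))² = (-2 + (-2 + 36))² = (-2 + 34)² = 32² = 1024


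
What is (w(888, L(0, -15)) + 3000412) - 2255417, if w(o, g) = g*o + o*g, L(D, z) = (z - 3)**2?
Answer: 1320419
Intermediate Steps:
L(D, z) = (-3 + z)**2
w(o, g) = 2*g*o (w(o, g) = g*o + g*o = 2*g*o)
(w(888, L(0, -15)) + 3000412) - 2255417 = (2*(-3 - 15)**2*888 + 3000412) - 2255417 = (2*(-18)**2*888 + 3000412) - 2255417 = (2*324*888 + 3000412) - 2255417 = (575424 + 3000412) - 2255417 = 3575836 - 2255417 = 1320419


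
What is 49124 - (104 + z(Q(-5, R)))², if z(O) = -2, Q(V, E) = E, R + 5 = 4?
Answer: 38720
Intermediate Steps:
R = -1 (R = -5 + 4 = -1)
49124 - (104 + z(Q(-5, R)))² = 49124 - (104 - 2)² = 49124 - 1*102² = 49124 - 1*10404 = 49124 - 10404 = 38720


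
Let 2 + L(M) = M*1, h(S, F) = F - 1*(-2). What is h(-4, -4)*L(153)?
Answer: -302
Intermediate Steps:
h(S, F) = 2 + F (h(S, F) = F + 2 = 2 + F)
L(M) = -2 + M (L(M) = -2 + M*1 = -2 + M)
h(-4, -4)*L(153) = (2 - 4)*(-2 + 153) = -2*151 = -302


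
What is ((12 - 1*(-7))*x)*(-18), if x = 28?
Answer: -9576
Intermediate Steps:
((12 - 1*(-7))*x)*(-18) = ((12 - 1*(-7))*28)*(-18) = ((12 + 7)*28)*(-18) = (19*28)*(-18) = 532*(-18) = -9576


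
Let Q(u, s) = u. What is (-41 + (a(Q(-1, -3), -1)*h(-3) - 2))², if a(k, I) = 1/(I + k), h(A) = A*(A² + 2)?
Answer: 2809/4 ≈ 702.25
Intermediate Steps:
h(A) = A*(2 + A²)
(-41 + (a(Q(-1, -3), -1)*h(-3) - 2))² = (-41 + ((-3*(2 + (-3)²))/(-1 - 1) - 2))² = (-41 + ((-3*(2 + 9))/(-2) - 2))² = (-41 + (-(-3)*11/2 - 2))² = (-41 + (-½*(-33) - 2))² = (-41 + (33/2 - 2))² = (-41 + 29/2)² = (-53/2)² = 2809/4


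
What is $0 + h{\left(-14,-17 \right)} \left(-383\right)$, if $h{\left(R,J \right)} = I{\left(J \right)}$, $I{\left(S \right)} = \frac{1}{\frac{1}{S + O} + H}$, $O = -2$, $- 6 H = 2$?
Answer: $\frac{21831}{22} \approx 992.32$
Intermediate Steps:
$H = - \frac{1}{3}$ ($H = \left(- \frac{1}{6}\right) 2 = - \frac{1}{3} \approx -0.33333$)
$I{\left(S \right)} = \frac{1}{- \frac{1}{3} + \frac{1}{-2 + S}}$ ($I{\left(S \right)} = \frac{1}{\frac{1}{S - 2} - \frac{1}{3}} = \frac{1}{\frac{1}{-2 + S} - \frac{1}{3}} = \frac{1}{- \frac{1}{3} + \frac{1}{-2 + S}}$)
$h{\left(R,J \right)} = \frac{3 \left(2 - J\right)}{-5 + J}$
$0 + h{\left(-14,-17 \right)} \left(-383\right) = 0 + \frac{3 \left(2 - -17\right)}{-5 - 17} \left(-383\right) = 0 + \frac{3 \left(2 + 17\right)}{-22} \left(-383\right) = 0 + 3 \left(- \frac{1}{22}\right) 19 \left(-383\right) = 0 - - \frac{21831}{22} = 0 + \frac{21831}{22} = \frac{21831}{22}$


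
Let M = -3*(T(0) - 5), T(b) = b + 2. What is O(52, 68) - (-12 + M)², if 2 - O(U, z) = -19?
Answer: 12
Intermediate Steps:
O(U, z) = 21 (O(U, z) = 2 - 1*(-19) = 2 + 19 = 21)
T(b) = 2 + b
M = 9 (M = -3*((2 + 0) - 5) = -3*(2 - 5) = -3*(-3) = 9)
O(52, 68) - (-12 + M)² = 21 - (-12 + 9)² = 21 - 1*(-3)² = 21 - 1*9 = 21 - 9 = 12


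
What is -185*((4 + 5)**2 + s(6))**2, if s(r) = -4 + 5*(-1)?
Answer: -959040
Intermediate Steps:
s(r) = -9 (s(r) = -4 - 5 = -9)
-185*((4 + 5)**2 + s(6))**2 = -185*((4 + 5)**2 - 9)**2 = -185*(9**2 - 9)**2 = -185*(81 - 9)**2 = -185*72**2 = -185*5184 = -959040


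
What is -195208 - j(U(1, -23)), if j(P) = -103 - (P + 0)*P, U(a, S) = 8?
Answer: -195041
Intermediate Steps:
j(P) = -103 - P**2 (j(P) = -103 - P*P = -103 - P**2)
-195208 - j(U(1, -23)) = -195208 - (-103 - 1*8**2) = -195208 - (-103 - 1*64) = -195208 - (-103 - 64) = -195208 - 1*(-167) = -195208 + 167 = -195041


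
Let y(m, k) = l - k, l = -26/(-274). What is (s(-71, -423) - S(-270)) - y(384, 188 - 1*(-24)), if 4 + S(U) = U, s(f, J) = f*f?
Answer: 757186/137 ≈ 5526.9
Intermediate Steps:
s(f, J) = f**2
S(U) = -4 + U
l = 13/137 (l = -26*(-1/274) = 13/137 ≈ 0.094890)
y(m, k) = 13/137 - k
(s(-71, -423) - S(-270)) - y(384, 188 - 1*(-24)) = ((-71)**2 - (-4 - 270)) - (13/137 - (188 - 1*(-24))) = (5041 - 1*(-274)) - (13/137 - (188 + 24)) = (5041 + 274) - (13/137 - 1*212) = 5315 - (13/137 - 212) = 5315 - 1*(-29031/137) = 5315 + 29031/137 = 757186/137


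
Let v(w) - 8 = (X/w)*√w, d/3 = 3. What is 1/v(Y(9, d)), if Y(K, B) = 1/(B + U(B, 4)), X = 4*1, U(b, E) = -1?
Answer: -⅛ + √2/8 ≈ 0.051777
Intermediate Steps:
d = 9 (d = 3*3 = 9)
X = 4
Y(K, B) = 1/(-1 + B) (Y(K, B) = 1/(B - 1) = 1/(-1 + B))
v(w) = 8 + 4/√w (v(w) = 8 + (4/w)*√w = 8 + 4/√w)
1/v(Y(9, d)) = 1/(8 + 4/√(1/(-1 + 9))) = 1/(8 + 4/√(1/8)) = 1/(8 + 4/8^(-½)) = 1/(8 + 4*(2*√2)) = 1/(8 + 8*√2)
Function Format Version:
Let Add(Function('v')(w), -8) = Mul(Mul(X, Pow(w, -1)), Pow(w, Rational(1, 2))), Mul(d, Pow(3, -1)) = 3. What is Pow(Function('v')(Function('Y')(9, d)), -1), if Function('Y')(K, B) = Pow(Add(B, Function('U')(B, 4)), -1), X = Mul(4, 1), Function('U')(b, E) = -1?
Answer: Add(Rational(-1, 8), Mul(Rational(1, 8), Pow(2, Rational(1, 2)))) ≈ 0.051777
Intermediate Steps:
d = 9 (d = Mul(3, 3) = 9)
X = 4
Function('Y')(K, B) = Pow(Add(-1, B), -1) (Function('Y')(K, B) = Pow(Add(B, -1), -1) = Pow(Add(-1, B), -1))
Function('v')(w) = Add(8, Mul(4, Pow(w, Rational(-1, 2)))) (Function('v')(w) = Add(8, Mul(Mul(4, Pow(w, -1)), Pow(w, Rational(1, 2)))) = Add(8, Mul(4, Pow(w, Rational(-1, 2)))))
Pow(Function('v')(Function('Y')(9, d)), -1) = Pow(Add(8, Mul(4, Pow(Pow(Add(-1, 9), -1), Rational(-1, 2)))), -1) = Pow(Add(8, Mul(4, Pow(Pow(8, -1), Rational(-1, 2)))), -1) = Pow(Add(8, Mul(4, Pow(Rational(1, 8), Rational(-1, 2)))), -1) = Pow(Add(8, Mul(4, Mul(2, Pow(2, Rational(1, 2))))), -1) = Pow(Add(8, Mul(8, Pow(2, Rational(1, 2)))), -1)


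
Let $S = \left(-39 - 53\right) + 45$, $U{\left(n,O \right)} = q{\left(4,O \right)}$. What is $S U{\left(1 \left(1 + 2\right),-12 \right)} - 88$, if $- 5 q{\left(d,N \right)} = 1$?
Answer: $- \frac{393}{5} \approx -78.6$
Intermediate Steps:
$q{\left(d,N \right)} = - \frac{1}{5}$ ($q{\left(d,N \right)} = \left(- \frac{1}{5}\right) 1 = - \frac{1}{5}$)
$U{\left(n,O \right)} = - \frac{1}{5}$
$S = -47$ ($S = -92 + 45 = -47$)
$S U{\left(1 \left(1 + 2\right),-12 \right)} - 88 = \left(-47\right) \left(- \frac{1}{5}\right) - 88 = \frac{47}{5} - 88 = - \frac{393}{5}$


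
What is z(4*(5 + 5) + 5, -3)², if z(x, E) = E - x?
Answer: 2304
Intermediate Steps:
z(4*(5 + 5) + 5, -3)² = (-3 - (4*(5 + 5) + 5))² = (-3 - (4*10 + 5))² = (-3 - (40 + 5))² = (-3 - 1*45)² = (-3 - 45)² = (-48)² = 2304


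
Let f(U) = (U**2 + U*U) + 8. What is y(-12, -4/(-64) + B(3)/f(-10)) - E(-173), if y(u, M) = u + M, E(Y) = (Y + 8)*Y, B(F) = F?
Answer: -371240/13 ≈ -28557.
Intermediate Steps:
f(U) = 8 + 2*U**2 (f(U) = (U**2 + U**2) + 8 = 2*U**2 + 8 = 8 + 2*U**2)
E(Y) = Y*(8 + Y) (E(Y) = (8 + Y)*Y = Y*(8 + Y))
y(u, M) = M + u
y(-12, -4/(-64) + B(3)/f(-10)) - E(-173) = ((-4/(-64) + 3/(8 + 2*(-10)**2)) - 12) - (-173)*(8 - 173) = ((-4*(-1/64) + 3/(8 + 2*100)) - 12) - (-173)*(-165) = ((1/16 + 3/(8 + 200)) - 12) - 1*28545 = ((1/16 + 3/208) - 12) - 28545 = (1/13 - 12) - 28545 = -155/13 - 28545 = -371240/13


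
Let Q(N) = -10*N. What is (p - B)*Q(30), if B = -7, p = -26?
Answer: 5700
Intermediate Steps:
(p - B)*Q(30) = (-26 - 1*(-7))*(-10*30) = (-26 + 7)*(-300) = -19*(-300) = 5700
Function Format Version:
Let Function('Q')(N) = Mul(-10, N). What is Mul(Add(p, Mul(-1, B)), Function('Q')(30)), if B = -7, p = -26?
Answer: 5700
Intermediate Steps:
Mul(Add(p, Mul(-1, B)), Function('Q')(30)) = Mul(Add(-26, Mul(-1, -7)), Mul(-10, 30)) = Mul(Add(-26, 7), -300) = Mul(-19, -300) = 5700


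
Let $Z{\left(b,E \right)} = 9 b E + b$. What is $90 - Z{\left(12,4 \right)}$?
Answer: $-354$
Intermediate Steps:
$Z{\left(b,E \right)} = b + 9 E b$ ($Z{\left(b,E \right)} = 9 E b + b = b + 9 E b$)
$90 - Z{\left(12,4 \right)} = 90 - 12 \left(1 + 9 \cdot 4\right) = 90 - 12 \left(1 + 36\right) = 90 - 12 \cdot 37 = 90 - 444 = -354$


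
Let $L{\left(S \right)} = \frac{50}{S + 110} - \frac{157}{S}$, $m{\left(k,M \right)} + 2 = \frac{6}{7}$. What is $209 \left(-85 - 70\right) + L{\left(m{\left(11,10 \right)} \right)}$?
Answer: $- \frac{98319841}{3048} \approx -32257.0$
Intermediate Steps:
$m{\left(k,M \right)} = - \frac{8}{7}$ ($m{\left(k,M \right)} = -2 + \frac{6}{7} = - \frac{8}{7}$)
$L{\left(S \right)} = - \frac{157}{S} + \frac{50}{110 + S}$ ($L{\left(S \right)} = \frac{50}{110 + S} - \frac{157}{S} = - \frac{157}{S} + \frac{50}{110 + S}$)
$209 \left(-85 - 70\right) + L{\left(m{\left(11,10 \right)} \right)} = 209 \left(-85 - 70\right) + \frac{-17270 - - \frac{856}{7}}{\left(- \frac{8}{7}\right) \left(110 - \frac{8}{7}\right)} = 209 \left(-155\right) - \frac{7 \left(-17270 + \frac{856}{7}\right)}{8 \cdot \frac{762}{7}} = -32395 - \frac{49}{6096} \left(- \frac{120034}{7}\right) = -32395 + \frac{420119}{3048} = - \frac{98319841}{3048}$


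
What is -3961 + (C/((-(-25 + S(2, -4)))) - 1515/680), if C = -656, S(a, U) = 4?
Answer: -11408195/2856 ≈ -3994.5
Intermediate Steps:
-3961 + (C/((-(-25 + S(2, -4)))) - 1515/680) = -3961 + (-656*(-1/(-25 + 4)) - 1515/680) = -3961 + (-656/((-1*(-21))) - 1515*1/680) = -3961 + (-656/21 - 303/136) = -3961 - 95579/2856 = -11408195/2856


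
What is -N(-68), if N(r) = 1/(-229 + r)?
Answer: 1/297 ≈ 0.0033670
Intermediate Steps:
-N(-68) = -1/(-229 - 68) = -1/(-297) = -1*(-1/297) = 1/297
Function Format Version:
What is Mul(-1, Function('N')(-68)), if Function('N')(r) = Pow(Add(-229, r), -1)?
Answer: Rational(1, 297) ≈ 0.0033670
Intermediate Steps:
Mul(-1, Function('N')(-68)) = Mul(-1, Pow(Add(-229, -68), -1)) = Mul(-1, Pow(-297, -1)) = Mul(-1, Rational(-1, 297)) = Rational(1, 297)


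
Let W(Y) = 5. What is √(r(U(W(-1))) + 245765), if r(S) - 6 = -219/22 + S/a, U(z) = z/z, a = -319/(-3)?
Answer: √100035562814/638 ≈ 495.74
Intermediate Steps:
a = 319/3 (a = -319*(-⅓) = 319/3 ≈ 106.33)
U(z) = 1
r(S) = -87/22 + 3*S/319 (r(S) = 6 + (-219/22 + S/(319/3)) = 6 + (-219*1/22 + S*(3/319)) = 6 + (-219/22 + 3*S/319) = -87/22 + 3*S/319)
√(r(U(W(-1))) + 245765) = √((-87/22 + (3/319)*1) + 245765) = √((-87/22 + 3/319) + 245765) = √(-2517/638 + 245765) = √(156795553/638) = √100035562814/638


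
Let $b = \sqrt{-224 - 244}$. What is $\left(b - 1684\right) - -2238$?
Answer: $554 + 6 i \sqrt{13} \approx 554.0 + 21.633 i$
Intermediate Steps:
$b = 6 i \sqrt{13}$ ($b = \sqrt{-468} = 6 i \sqrt{13} \approx 21.633 i$)
$\left(b - 1684\right) - -2238 = \left(6 i \sqrt{13} - 1684\right) - -2238 = \left(-1684 + 6 i \sqrt{13}\right) + 2238 = 554 + 6 i \sqrt{13}$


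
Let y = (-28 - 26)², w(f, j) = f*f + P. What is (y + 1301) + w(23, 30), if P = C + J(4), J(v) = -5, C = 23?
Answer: 4764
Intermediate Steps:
P = 18 (P = 23 - 5 = 18)
w(f, j) = 18 + f² (w(f, j) = f*f + 18 = f² + 18 = 18 + f²)
y = 2916 (y = (-54)² = 2916)
(y + 1301) + w(23, 30) = (2916 + 1301) + (18 + 23²) = 4217 + (18 + 529) = 4217 + 547 = 4764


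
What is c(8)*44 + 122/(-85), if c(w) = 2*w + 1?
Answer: 63458/85 ≈ 746.56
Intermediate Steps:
c(w) = 1 + 2*w
c(8)*44 + 122/(-85) = (1 + 2*8)*44 + 122/(-85) = (1 + 16)*44 + 122*(-1/85) = 17*44 - 122/85 = 748 - 122/85 = 63458/85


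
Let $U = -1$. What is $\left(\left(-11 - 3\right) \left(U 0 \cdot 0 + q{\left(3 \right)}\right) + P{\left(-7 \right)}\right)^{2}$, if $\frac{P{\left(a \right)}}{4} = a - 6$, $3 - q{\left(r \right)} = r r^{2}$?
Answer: $80656$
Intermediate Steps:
$q{\left(r \right)} = 3 - r^{3}$ ($q{\left(r \right)} = 3 - r r^{2} = 3 - r^{3}$)
$P{\left(a \right)} = -24 + 4 a$ ($P{\left(a \right)} = 4 \left(a - 6\right) = 4 \left(-6 + a\right) = -24 + 4 a$)
$\left(\left(-11 - 3\right) \left(U 0 \cdot 0 + q{\left(3 \right)}\right) + P{\left(-7 \right)}\right)^{2} = \left(\left(-11 - 3\right) \left(\left(-1\right) 0 \cdot 0 + \left(3 - 3^{3}\right)\right) + \left(-24 + 4 \left(-7\right)\right)\right)^{2} = \left(- 14 \left(0 \cdot 0 + \left(3 - 27\right)\right) - 52\right)^{2} = \left(- 14 \left(0 + \left(3 - 27\right)\right) - 52\right)^{2} = \left(- 14 \left(0 - 24\right) - 52\right)^{2} = \left(\left(-14\right) \left(-24\right) - 52\right)^{2} = \left(336 - 52\right)^{2} = 284^{2} = 80656$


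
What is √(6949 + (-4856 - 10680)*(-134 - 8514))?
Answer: √134362277 ≈ 11591.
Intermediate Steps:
√(6949 + (-4856 - 10680)*(-134 - 8514)) = √(6949 - 15536*(-8648)) = √(6949 + 134355328) = √134362277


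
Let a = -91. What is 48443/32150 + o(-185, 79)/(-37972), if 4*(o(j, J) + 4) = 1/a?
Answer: 334808343747/222185563600 ≈ 1.5069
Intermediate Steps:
o(j, J) = -1457/364 (o(j, J) = -4 + (¼)/(-91) = -4 + (¼)*(-1/91) = -4 - 1/364 = -1457/364)
48443/32150 + o(-185, 79)/(-37972) = 48443/32150 - 1457/364/(-37972) = 48443*(1/32150) - 1457/364*(-1/37972) = 48443/32150 + 1457/13821808 = 334808343747/222185563600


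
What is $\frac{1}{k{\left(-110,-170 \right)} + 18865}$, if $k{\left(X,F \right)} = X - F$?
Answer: $\frac{1}{18925} \approx 5.284 \cdot 10^{-5}$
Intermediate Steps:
$\frac{1}{k{\left(-110,-170 \right)} + 18865} = \frac{1}{\left(-110 - -170\right) + 18865} = \frac{1}{\left(-110 + 170\right) + 18865} = \frac{1}{60 + 18865} = \frac{1}{18925}$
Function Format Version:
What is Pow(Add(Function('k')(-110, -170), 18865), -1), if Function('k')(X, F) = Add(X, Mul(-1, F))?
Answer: Rational(1, 18925) ≈ 5.2840e-5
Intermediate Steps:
Pow(Add(Function('k')(-110, -170), 18865), -1) = Pow(Add(Add(-110, Mul(-1, -170)), 18865), -1) = Pow(Add(Add(-110, 170), 18865), -1) = Pow(Add(60, 18865), -1) = Pow(18925, -1) = Rational(1, 18925)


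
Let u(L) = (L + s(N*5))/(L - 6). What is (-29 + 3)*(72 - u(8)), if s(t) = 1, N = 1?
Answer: -1755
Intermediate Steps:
u(L) = (1 + L)/(-6 + L) (u(L) = (L + 1)/(L - 6) = (1 + L)/(-6 + L))
(-29 + 3)*(72 - u(8)) = (-29 + 3)*(72 - (1 + 8)/(-6 + 8)) = -26*(72 - 9/2) = -26*135/2 = -1755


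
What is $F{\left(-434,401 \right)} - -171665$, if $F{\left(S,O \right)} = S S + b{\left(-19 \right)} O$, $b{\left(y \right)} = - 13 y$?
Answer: $459068$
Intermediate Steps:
$F{\left(S,O \right)} = S^{2} + 247 O$ ($F{\left(S,O \right)} = S S + \left(-13\right) \left(-19\right) O = S^{2} + 247 O$)
$F{\left(-434,401 \right)} - -171665 = \left(\left(-434\right)^{2} + 247 \cdot 401\right) - -171665 = \left(188356 + 99047\right) + 171665 = 287403 + 171665 = 459068$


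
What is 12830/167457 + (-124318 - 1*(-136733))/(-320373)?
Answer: 677135645/17882900487 ≈ 0.037865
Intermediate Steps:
12830/167457 + (-124318 - 1*(-136733))/(-320373) = 12830*(1/167457) + (-124318 + 136733)*(-1/320373) = 12830/167457 + 12415*(-1/320373) = 12830/167457 - 12415/320373 = 677135645/17882900487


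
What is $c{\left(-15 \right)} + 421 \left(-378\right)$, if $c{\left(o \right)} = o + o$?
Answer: $-159168$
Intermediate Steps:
$c{\left(o \right)} = 2 o$
$c{\left(-15 \right)} + 421 \left(-378\right) = 2 \left(-15\right) + 421 \left(-378\right) = -30 - 159138 = -159168$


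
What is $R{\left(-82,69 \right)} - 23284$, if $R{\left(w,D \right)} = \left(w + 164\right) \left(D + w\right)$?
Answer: $-24350$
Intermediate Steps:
$R{\left(w,D \right)} = \left(164 + w\right) \left(D + w\right)$
$R{\left(-82,69 \right)} - 23284 = \left(\left(-82\right)^{2} + 164 \cdot 69 + 164 \left(-82\right) + 69 \left(-82\right)\right) - 23284 = \left(6724 + 11316 - 13448 - 5658\right) - 23284 = -1066 - 23284 = -24350$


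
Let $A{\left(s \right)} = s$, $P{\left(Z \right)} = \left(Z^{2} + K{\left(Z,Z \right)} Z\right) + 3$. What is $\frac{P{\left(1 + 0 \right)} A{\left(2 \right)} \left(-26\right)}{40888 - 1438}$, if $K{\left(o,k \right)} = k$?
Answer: $- \frac{26}{3945} \approx -0.0065906$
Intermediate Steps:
$P{\left(Z \right)} = 3 + 2 Z^{2}$ ($P{\left(Z \right)} = \left(Z^{2} + Z Z\right) + 3 = \left(Z^{2} + Z^{2}\right) + 3 = 2 Z^{2} + 3 = 3 + 2 Z^{2}$)
$\frac{P{\left(1 + 0 \right)} A{\left(2 \right)} \left(-26\right)}{40888 - 1438} = \frac{\left(3 + 2 \left(1 + 0\right)^{2}\right) 2 \left(-26\right)}{40888 - 1438} = \frac{\left(3 + 2 \cdot 1^{2}\right) 2 \left(-26\right)}{40888 - 1438} = \frac{\left(3 + 2 \cdot 1\right) 2 \left(-26\right)}{39450} = \left(3 + 2\right) 2 \left(-26\right) \frac{1}{39450} = 5 \cdot 2 \left(-26\right) \frac{1}{39450} = 10 \left(-26\right) \frac{1}{39450} = \left(-260\right) \frac{1}{39450} = - \frac{26}{3945}$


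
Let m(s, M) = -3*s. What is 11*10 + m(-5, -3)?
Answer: 125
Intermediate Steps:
11*10 + m(-5, -3) = 11*10 - 3*(-5) = 110 + 15 = 125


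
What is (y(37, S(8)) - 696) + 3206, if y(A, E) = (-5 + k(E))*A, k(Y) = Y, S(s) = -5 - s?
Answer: 1844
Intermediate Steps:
y(A, E) = A*(-5 + E) (y(A, E) = (-5 + E)*A = A*(-5 + E))
(y(37, S(8)) - 696) + 3206 = (37*(-5 + (-5 - 1*8)) - 696) + 3206 = (37*(-5 + (-5 - 8)) - 696) + 3206 = (37*(-5 - 13) - 696) + 3206 = (37*(-18) - 696) + 3206 = (-666 - 696) + 3206 = -1362 + 3206 = 1844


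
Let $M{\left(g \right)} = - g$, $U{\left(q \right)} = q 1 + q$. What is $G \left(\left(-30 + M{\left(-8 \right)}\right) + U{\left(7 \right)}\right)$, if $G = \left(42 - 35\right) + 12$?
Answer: $-152$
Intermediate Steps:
$U{\left(q \right)} = 2 q$ ($U{\left(q \right)} = q + q = 2 q$)
$G = 19$ ($G = 7 + 12 = 19$)
$G \left(\left(-30 + M{\left(-8 \right)}\right) + U{\left(7 \right)}\right) = 19 \left(\left(-30 - -8\right) + 2 \cdot 7\right) = 19 \left(\left(-30 + 8\right) + 14\right) = 19 \left(-22 + 14\right) = 19 \left(-8\right) = -152$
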